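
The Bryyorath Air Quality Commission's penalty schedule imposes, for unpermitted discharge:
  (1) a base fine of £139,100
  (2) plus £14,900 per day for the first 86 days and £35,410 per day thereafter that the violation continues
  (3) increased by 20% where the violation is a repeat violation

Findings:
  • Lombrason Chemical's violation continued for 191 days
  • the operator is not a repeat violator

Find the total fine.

First 86 days: 86 × £14,900 = £1,281,400
Remaining days: (191 − 86) × £35,410 = £3,718,050
Per-day component: £1,281,400 + £3,718,050 = £4,999,450
Base plus per-day: £139,100 + £4,999,450 = £5,138,550
The operator is not a repeat violator: no 20% increase.

£5,138,550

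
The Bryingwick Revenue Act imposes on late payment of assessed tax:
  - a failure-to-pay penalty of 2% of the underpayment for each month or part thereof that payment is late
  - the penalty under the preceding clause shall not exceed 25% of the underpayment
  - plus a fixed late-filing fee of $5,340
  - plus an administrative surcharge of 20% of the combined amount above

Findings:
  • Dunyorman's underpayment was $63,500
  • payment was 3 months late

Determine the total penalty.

Accrued rate: 2% × 3 = 6%, capped at 25% → 6%
Failure-to-pay penalty: 6% of $63,500 = $3,810
Penalty before surcharge: $3,810 + $5,340 = $9,150
Administrative surcharge: 20% of $9,150 = $1,830
Total penalty: $9,150 + $1,830 = $10,980

Penalty: $10,980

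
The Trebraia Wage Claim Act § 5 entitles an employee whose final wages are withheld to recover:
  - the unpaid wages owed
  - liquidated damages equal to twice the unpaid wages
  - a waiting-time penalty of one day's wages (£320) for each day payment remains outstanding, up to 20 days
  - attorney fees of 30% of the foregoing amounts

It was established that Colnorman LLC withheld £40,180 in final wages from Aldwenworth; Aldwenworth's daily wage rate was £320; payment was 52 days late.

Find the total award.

£165,022

Doubled: 2 × £40,180 = £80,360
Penalty days: min(52, 20) = 20
Waiting-time penalty: 20 × £320 = £6,400
Subtotal: £40,180 + £80,360 + £6,400 = £126,940
Attorney fees: 30% of £126,940 = £38,082
Total award: £126,940 + £38,082 = £165,022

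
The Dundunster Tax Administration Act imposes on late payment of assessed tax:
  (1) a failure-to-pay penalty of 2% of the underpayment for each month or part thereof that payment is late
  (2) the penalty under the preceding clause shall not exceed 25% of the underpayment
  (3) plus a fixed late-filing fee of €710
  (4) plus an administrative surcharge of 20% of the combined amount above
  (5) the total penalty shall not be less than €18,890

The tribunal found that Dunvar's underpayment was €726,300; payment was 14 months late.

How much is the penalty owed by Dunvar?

€218,742

Accrued rate: 2% × 14 = 28%, capped at 25% → 25%
Failure-to-pay penalty: 25% of €726,300 = €181,575
Penalty before surcharge: €181,575 + €710 = €182,285
Administrative surcharge: 20% of €182,285 = €36,457
Total penalty: €182,285 + €36,457 = €218,742
Minimum €18,890: €218,742 meets the minimum, no increase.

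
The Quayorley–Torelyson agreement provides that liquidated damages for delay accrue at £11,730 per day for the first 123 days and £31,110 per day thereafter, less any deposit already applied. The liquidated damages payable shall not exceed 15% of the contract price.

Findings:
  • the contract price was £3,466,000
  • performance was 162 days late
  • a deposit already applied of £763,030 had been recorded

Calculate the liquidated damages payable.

£519,900

First 123 days: 123 × £11,730 = £1,442,790
Remaining days: (162 − 123) × £31,110 = £1,213,290
Accrued per-day damages: £1,442,790 + £1,213,290 = £2,656,080
Less deposit already applied: £2,656,080 − £763,030 = £1,893,050
Cap: 15% of £3,466,000 = £519,900
Cap at £519,900: £1,893,050 exceeds the cap → £519,900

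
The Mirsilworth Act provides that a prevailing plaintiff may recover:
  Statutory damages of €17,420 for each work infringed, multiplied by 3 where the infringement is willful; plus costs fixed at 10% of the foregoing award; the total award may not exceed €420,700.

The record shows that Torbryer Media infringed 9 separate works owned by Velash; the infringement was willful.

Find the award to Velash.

Statutory damages: 9 × €17,420 = €156,780
Trebled: 3 × €156,780 = €470,340
Costs: 10% of €470,340 = €47,034
Award plus costs: €470,340 + €47,034 = €517,374
Cap at €420,700: €517,374 exceeds the cap → €420,700

€420,700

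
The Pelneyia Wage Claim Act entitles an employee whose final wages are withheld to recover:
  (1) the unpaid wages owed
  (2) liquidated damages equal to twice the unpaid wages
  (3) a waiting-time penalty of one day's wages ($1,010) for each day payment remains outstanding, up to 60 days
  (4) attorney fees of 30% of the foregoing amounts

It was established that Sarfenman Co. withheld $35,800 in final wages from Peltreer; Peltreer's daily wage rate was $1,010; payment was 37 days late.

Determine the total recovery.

$188,201

Doubled: 2 × $35,800 = $71,600
Penalty days: min(37, 60) = 37
Waiting-time penalty: 37 × $1,010 = $37,370
Subtotal: $35,800 + $71,600 + $37,370 = $144,770
Attorney fees: 30% of $144,770 = $43,431
Total award: $144,770 + $43,431 = $188,201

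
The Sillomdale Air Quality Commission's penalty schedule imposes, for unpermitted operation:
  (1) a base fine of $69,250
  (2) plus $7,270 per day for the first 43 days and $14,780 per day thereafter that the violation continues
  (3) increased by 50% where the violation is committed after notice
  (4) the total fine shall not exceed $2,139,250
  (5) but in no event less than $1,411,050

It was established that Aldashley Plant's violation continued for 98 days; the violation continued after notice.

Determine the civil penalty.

$1,792,140

First 43 days: 43 × $7,270 = $312,610
Remaining days: (98 − 43) × $14,780 = $812,900
Per-day component: $312,610 + $812,900 = $1,125,510
Base plus per-day: $69,250 + $1,125,510 = $1,194,760
Enhancement: 50% of $1,194,760 = $597,380
Enhanced fine: $1,194,760 + $597,380 = $1,792,140
Cap at $2,139,250: $1,792,140 is within the cap, no reduction.
Minimum $1,411,050: $1,792,140 meets the minimum, no increase.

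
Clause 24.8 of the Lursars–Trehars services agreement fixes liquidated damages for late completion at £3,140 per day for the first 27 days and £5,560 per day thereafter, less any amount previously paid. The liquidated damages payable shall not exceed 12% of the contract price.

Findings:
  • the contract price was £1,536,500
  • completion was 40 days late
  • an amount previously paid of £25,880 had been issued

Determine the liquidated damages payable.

£131,180

First 27 days: 27 × £3,140 = £84,780
Remaining days: (40 − 27) × £5,560 = £72,280
Accrued per-day damages: £84,780 + £72,280 = £157,060
Less amount previously paid: £157,060 − £25,880 = £131,180
Cap: 12% of £1,536,500 = £184,380
Cap at £184,380: £131,180 is within the cap, no reduction.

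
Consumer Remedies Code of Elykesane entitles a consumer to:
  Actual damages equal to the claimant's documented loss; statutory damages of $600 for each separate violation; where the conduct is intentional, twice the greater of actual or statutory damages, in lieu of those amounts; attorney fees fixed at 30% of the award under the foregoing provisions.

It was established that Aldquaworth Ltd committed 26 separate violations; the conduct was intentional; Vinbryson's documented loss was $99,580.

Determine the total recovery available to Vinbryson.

$258,908

Statutory damages: 26 × $600 = $15,600
Greater of actual damages ($99,580) or statutory damages ($15,600): $99,580
Doubled: 2 × $99,580 = $199,160
Attorney fees: 30% of $199,160 = $59,748
Total recovery: $199,160 + $59,748 = $258,908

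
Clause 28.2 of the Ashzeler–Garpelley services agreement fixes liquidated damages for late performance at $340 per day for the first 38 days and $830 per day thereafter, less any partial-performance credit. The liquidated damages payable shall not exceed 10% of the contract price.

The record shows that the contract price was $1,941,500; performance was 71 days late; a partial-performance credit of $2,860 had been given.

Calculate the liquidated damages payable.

$37,450

First 38 days: 38 × $340 = $12,920
Remaining days: (71 − 38) × $830 = $27,390
Accrued per-day damages: $12,920 + $27,390 = $40,310
Less partial-performance credit: $40,310 − $2,860 = $37,450
Cap: 10% of $1,941,500 = $194,150
Cap at $194,150: $37,450 is within the cap, no reduction.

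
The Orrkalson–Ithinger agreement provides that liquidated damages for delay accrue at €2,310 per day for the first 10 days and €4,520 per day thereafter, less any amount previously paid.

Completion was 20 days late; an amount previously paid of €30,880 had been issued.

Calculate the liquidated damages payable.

First 10 days: 10 × €2,310 = €23,100
Remaining days: (20 − 10) × €4,520 = €45,200
Accrued per-day damages: €23,100 + €45,200 = €68,300
Less amount previously paid: €68,300 − €30,880 = €37,420

€37,420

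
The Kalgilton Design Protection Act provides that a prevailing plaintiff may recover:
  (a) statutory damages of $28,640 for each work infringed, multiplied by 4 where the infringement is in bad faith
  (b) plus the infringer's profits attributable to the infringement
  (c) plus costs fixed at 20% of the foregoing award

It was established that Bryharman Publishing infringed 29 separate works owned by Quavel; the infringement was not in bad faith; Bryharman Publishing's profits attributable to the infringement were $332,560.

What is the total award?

Statutory damages: 29 × $28,640 = $830,560
Infringement not in bad faith: no ×4 enhancement.
Combined award: $830,560 + $332,560 = $1,163,120
Costs: 20% of $1,163,120 = $232,624
Award plus costs: $1,163,120 + $232,624 = $1,395,744

$1,395,744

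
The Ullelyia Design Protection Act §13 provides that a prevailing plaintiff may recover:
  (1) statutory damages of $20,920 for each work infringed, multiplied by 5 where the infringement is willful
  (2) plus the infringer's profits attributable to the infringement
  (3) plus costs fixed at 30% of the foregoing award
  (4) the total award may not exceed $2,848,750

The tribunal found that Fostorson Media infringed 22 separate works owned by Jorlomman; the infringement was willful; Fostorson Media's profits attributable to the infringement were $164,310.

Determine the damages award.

$2,848,750

Statutory damages: 22 × $20,920 = $460,240
Multiplied by 5: 5 × $460,240 = $2,301,200
Combined award: $2,301,200 + $164,310 = $2,465,510
Costs: 30% of $2,465,510 = $739,653
Award plus costs: $2,465,510 + $739,653 = $3,205,163
Cap at $2,848,750: $3,205,163 exceeds the cap → $2,848,750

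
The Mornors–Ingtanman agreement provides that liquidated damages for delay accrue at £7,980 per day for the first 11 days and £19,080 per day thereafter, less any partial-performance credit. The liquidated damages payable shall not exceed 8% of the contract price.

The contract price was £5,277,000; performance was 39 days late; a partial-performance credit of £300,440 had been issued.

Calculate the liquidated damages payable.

£321,580

First 11 days: 11 × £7,980 = £87,780
Remaining days: (39 − 11) × £19,080 = £534,240
Accrued per-day damages: £87,780 + £534,240 = £622,020
Less partial-performance credit: £622,020 − £300,440 = £321,580
Cap: 8% of £5,277,000 = £422,160
Cap at £422,160: £321,580 is within the cap, no reduction.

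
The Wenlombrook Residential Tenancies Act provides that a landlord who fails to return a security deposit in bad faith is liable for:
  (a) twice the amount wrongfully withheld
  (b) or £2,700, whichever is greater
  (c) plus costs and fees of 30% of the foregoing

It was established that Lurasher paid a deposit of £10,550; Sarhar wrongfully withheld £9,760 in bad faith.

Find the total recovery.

£25,376

Doubled: 2 × £9,760 = £19,520
Minimum £2,700: £19,520 meets the minimum, no increase.
Costs and fees: 30% of £19,520 = £5,856
Total recovery: £19,520 + £5,856 = £25,376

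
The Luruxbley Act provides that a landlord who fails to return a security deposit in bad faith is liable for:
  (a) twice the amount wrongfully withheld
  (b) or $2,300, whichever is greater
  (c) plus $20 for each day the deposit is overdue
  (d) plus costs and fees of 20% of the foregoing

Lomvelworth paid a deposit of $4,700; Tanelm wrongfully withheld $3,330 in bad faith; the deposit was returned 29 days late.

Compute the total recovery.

Recovery: $8,688

Doubled: 2 × $3,330 = $6,660
Minimum $2,300: $6,660 meets the minimum, no increase.
Late-return penalty: 29 × $20 = $580
Damages plus late penalty: $6,660 + $580 = $7,240
Costs and fees: 20% of $7,240 = $1,448
Total recovery: $7,240 + $1,448 = $8,688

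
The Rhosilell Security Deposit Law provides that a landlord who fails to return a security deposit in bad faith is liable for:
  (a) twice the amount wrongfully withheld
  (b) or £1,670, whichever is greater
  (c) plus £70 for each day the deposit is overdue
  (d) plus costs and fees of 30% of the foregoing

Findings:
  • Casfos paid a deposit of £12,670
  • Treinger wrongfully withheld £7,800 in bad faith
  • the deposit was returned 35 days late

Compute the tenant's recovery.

£23,465

Doubled: 2 × £7,800 = £15,600
Minimum £1,670: £15,600 meets the minimum, no increase.
Late-return penalty: 35 × £70 = £2,450
Damages plus late penalty: £15,600 + £2,450 = £18,050
Costs and fees: 30% of £18,050 = £5,415
Total recovery: £18,050 + £5,415 = £23,465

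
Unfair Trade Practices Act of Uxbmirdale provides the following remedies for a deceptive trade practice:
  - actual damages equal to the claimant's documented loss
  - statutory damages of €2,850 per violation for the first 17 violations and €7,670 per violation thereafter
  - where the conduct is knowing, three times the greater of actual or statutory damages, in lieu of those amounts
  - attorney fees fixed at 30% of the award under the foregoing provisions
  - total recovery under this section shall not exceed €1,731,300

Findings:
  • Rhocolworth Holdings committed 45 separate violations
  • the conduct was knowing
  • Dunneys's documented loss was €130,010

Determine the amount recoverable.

€1,026,519

First 17 violations: 17 × €2,850 = €48,450
Remaining violations: (45 − 17) × €7,670 = €214,760
Statutory damages: €48,450 + €214,760 = €263,210
Greater of actual damages (€130,010) or statutory damages (€263,210): €263,210
Trebled: 3 × €263,210 = €789,630
Attorney fees: 30% of €789,630 = €236,889
Total before cap: €789,630 + €236,889 = €1,026,519
Cap at €1,731,300: €1,026,519 is within the cap, no reduction.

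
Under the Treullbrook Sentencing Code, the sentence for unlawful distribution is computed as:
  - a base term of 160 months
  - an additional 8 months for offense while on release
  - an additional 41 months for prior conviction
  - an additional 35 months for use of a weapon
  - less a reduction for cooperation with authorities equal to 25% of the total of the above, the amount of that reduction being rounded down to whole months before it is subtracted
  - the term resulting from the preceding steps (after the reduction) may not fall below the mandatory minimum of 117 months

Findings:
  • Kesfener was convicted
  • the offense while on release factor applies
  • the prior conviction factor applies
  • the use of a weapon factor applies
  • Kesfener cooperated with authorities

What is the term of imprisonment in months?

183 months

Offense while on release enhancement: +8 months
Prior conviction enhancement: +41 months
Use of a weapon enhancement: +35 months
Adjusted term: 160 months + 8 months + 41 months + 35 months = 244 months
Cooperation with authorities reduction: 25% of 244 months = 61 months (rounded down)
After reduction: 244 − 61 = 183 months
Minimum 117 months: 183 months meets the minimum, no increase.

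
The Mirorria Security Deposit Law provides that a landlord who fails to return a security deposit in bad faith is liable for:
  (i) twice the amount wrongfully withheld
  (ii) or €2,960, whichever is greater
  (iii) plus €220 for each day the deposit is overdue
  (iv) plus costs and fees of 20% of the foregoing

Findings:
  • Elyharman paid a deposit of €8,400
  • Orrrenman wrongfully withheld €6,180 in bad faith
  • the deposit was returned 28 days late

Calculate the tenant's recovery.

Doubled: 2 × €6,180 = €12,360
Minimum €2,960: €12,360 meets the minimum, no increase.
Late-return penalty: 28 × €220 = €6,160
Damages plus late penalty: €12,360 + €6,160 = €18,520
Costs and fees: 20% of €18,520 = €3,704
Total recovery: €18,520 + €3,704 = €22,224

Recovery: €22,224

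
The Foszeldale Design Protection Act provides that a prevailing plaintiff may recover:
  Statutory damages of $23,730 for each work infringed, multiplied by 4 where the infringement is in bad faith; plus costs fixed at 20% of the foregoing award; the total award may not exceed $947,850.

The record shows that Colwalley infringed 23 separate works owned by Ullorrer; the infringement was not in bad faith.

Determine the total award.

Statutory damages: 23 × $23,730 = $545,790
Infringement not in bad faith: no ×4 enhancement.
Costs: 20% of $545,790 = $109,158
Award plus costs: $545,790 + $109,158 = $654,948
Cap at $947,850: $654,948 is within the cap, no reduction.

$654,948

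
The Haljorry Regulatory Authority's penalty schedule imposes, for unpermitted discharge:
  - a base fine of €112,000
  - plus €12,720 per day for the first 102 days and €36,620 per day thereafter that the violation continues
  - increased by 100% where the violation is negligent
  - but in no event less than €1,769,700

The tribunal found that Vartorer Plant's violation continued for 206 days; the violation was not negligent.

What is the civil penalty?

€5,217,920

First 102 days: 102 × €12,720 = €1,297,440
Remaining days: (206 − 102) × €36,620 = €3,808,480
Per-day component: €1,297,440 + €3,808,480 = €5,105,920
Base plus per-day: €112,000 + €5,105,920 = €5,217,920
The violation was not negligent: no 100% increase.
Minimum €1,769,700: €5,217,920 meets the minimum, no increase.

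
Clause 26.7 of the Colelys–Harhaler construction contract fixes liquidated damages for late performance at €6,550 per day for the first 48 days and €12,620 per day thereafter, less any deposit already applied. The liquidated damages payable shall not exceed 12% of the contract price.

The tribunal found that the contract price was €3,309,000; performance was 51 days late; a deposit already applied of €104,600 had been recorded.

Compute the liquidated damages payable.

First 48 days: 48 × €6,550 = €314,400
Remaining days: (51 − 48) × €12,620 = €37,860
Accrued per-day damages: €314,400 + €37,860 = €352,260
Less deposit already applied: €352,260 − €104,600 = €247,660
Cap: 12% of €3,309,000 = €397,080
Cap at €397,080: €247,660 is within the cap, no reduction.

Liquidated damages: €247,660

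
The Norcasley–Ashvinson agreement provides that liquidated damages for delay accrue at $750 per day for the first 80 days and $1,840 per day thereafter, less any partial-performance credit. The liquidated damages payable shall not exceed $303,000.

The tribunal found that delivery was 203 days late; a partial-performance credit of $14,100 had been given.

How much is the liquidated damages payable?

$272,220

First 80 days: 80 × $750 = $60,000
Remaining days: (203 − 80) × $1,840 = $226,320
Accrued per-day damages: $60,000 + $226,320 = $286,320
Less partial-performance credit: $286,320 − $14,100 = $272,220
Cap at $303,000: $272,220 is within the cap, no reduction.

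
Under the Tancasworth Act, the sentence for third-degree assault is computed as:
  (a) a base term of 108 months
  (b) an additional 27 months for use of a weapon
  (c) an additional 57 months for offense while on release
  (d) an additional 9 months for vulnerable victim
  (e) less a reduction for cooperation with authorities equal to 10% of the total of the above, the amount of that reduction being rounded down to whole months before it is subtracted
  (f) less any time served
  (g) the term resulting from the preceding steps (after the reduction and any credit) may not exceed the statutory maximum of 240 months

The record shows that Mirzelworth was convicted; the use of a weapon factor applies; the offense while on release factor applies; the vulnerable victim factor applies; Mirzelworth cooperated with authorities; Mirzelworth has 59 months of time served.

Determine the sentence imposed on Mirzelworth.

Use of a weapon enhancement: +27 months
Offense while on release enhancement: +57 months
Vulnerable victim enhancement: +9 months
Adjusted term: 108 months + 27 months + 57 months + 9 months = 201 months
Cooperation with authorities reduction: 10% of 201 months = 20 months (rounded down)
After reduction: 201 − 20 = 181 months
Less time served: 181 months − 59 months = 122 months
Cap at 240 months: 122 months is within the cap, no reduction.

122 months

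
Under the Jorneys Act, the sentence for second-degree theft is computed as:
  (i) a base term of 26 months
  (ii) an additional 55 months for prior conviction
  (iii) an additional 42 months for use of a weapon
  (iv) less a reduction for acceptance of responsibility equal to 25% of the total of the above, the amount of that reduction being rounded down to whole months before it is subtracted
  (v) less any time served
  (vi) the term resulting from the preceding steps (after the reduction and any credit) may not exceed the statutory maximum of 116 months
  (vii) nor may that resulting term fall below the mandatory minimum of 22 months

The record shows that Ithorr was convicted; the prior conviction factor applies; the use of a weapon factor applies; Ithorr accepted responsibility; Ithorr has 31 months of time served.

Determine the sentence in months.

Prior conviction enhancement: +55 months
Use of a weapon enhancement: +42 months
Adjusted term: 26 months + 55 months + 42 months = 123 months
Acceptance of responsibility reduction: 25% of 123 months = 30 months (rounded down)
After reduction: 123 − 30 = 93 months
Less time served: 93 months − 31 months = 62 months
Cap at 116 months: 62 months is within the cap, no reduction.
Minimum 22 months: 62 months meets the minimum, no increase.

Sentence: 62 months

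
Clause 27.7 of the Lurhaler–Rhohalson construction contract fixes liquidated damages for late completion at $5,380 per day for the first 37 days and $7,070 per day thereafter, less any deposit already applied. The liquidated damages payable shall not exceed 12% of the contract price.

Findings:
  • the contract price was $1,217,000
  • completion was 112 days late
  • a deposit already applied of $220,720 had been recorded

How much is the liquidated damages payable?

First 37 days: 37 × $5,380 = $199,060
Remaining days: (112 − 37) × $7,070 = $530,250
Accrued per-day damages: $199,060 + $530,250 = $729,310
Less deposit already applied: $729,310 − $220,720 = $508,590
Cap: 12% of $1,217,000 = $146,040
Cap at $146,040: $508,590 exceeds the cap → $146,040

$146,040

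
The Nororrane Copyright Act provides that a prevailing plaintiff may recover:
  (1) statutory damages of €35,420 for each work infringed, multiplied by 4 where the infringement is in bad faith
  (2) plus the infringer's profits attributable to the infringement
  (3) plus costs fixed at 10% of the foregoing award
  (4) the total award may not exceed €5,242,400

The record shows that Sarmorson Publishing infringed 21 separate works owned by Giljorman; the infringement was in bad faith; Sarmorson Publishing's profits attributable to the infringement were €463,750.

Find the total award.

Statutory damages: 21 × €35,420 = €743,820
Multiplied by 4: 4 × €743,820 = €2,975,280
Combined award: €2,975,280 + €463,750 = €3,439,030
Costs: 10% of €3,439,030 = €343,903
Award plus costs: €3,439,030 + €343,903 = €3,782,933
Cap at €5,242,400: €3,782,933 is within the cap, no reduction.

€3,782,933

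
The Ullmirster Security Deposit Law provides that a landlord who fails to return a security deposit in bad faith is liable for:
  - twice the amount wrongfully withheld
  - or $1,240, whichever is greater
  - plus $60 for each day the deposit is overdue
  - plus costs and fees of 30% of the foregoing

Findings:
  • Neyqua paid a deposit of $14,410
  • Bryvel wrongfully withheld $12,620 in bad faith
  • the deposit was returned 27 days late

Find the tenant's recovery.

Doubled: 2 × $12,620 = $25,240
Minimum $1,240: $25,240 meets the minimum, no increase.
Late-return penalty: 27 × $60 = $1,620
Damages plus late penalty: $25,240 + $1,620 = $26,860
Costs and fees: 30% of $26,860 = $8,058
Total recovery: $26,860 + $8,058 = $34,918

$34,918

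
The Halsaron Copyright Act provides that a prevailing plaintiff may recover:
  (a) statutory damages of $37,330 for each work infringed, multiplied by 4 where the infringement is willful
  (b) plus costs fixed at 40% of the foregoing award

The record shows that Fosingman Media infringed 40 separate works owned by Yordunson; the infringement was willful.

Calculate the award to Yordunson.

$8,361,920

Statutory damages: 40 × $37,330 = $1,493,200
Multiplied by 4: 4 × $1,493,200 = $5,972,800
Costs: 40% of $5,972,800 = $2,389,120
Award plus costs: $5,972,800 + $2,389,120 = $8,361,920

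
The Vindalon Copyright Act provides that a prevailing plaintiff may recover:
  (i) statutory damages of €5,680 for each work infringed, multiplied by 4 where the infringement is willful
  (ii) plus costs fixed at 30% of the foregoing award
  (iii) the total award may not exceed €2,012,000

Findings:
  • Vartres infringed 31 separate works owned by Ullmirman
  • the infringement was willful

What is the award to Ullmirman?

Statutory damages: 31 × €5,680 = €176,080
Multiplied by 4: 4 × €176,080 = €704,320
Costs: 30% of €704,320 = €211,296
Award plus costs: €704,320 + €211,296 = €915,616
Cap at €2,012,000: €915,616 is within the cap, no reduction.

€915,616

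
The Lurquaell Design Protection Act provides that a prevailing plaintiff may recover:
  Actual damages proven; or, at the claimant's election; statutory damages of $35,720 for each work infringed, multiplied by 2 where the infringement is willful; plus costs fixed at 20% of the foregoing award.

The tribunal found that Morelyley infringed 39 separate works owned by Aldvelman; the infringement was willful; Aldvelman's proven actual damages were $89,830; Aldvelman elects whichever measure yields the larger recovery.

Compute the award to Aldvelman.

Statutory damages: 39 × $35,720 = $1,393,080
Doubled: 2 × $1,393,080 = $2,786,160
Greater of actual damages ($89,830) or enhanced statutory damages ($2,786,160): $2,786,160
Costs: 20% of $2,786,160 = $557,232
Award plus costs: $2,786,160 + $557,232 = $3,343,392

$3,343,392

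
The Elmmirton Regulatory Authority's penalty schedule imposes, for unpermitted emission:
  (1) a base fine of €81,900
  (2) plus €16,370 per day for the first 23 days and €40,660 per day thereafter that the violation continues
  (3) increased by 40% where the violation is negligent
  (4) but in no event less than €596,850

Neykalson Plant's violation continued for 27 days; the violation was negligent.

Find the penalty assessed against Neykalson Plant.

First 23 days: 23 × €16,370 = €376,510
Remaining days: (27 − 23) × €40,660 = €162,640
Per-day component: €376,510 + €162,640 = €539,150
Base plus per-day: €81,900 + €539,150 = €621,050
Enhancement: 40% of €621,050 = €248,420
Enhanced fine: €621,050 + €248,420 = €869,470
Minimum €596,850: €869,470 meets the minimum, no increase.

€869,470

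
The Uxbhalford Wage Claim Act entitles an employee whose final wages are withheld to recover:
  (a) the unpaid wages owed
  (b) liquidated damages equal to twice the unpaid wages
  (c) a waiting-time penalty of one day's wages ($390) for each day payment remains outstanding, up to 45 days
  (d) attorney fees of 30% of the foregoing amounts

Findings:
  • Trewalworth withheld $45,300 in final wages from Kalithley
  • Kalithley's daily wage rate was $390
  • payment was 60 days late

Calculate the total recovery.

Doubled: 2 × $45,300 = $90,600
Penalty days: min(60, 45) = 45
Waiting-time penalty: 45 × $390 = $17,550
Subtotal: $45,300 + $90,600 + $17,550 = $153,450
Attorney fees: 30% of $153,450 = $46,035
Total award: $153,450 + $46,035 = $199,485

$199,485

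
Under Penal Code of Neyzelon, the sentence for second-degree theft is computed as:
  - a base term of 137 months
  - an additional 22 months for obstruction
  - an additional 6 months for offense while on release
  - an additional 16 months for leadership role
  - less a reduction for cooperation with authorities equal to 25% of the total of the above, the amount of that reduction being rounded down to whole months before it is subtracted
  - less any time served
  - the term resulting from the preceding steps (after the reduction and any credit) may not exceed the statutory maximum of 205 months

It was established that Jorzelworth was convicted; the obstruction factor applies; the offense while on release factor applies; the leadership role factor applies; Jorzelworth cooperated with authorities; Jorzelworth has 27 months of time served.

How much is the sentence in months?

Obstruction enhancement: +22 months
Offense while on release enhancement: +6 months
Leadership role enhancement: +16 months
Adjusted term: 137 months + 22 months + 6 months + 16 months = 181 months
Cooperation with authorities reduction: 25% of 181 months = 45 months (rounded down)
After reduction: 181 − 45 = 136 months
Less time served: 136 months − 27 months = 109 months
Cap at 205 months: 109 months is within the cap, no reduction.

Sentence: 109 months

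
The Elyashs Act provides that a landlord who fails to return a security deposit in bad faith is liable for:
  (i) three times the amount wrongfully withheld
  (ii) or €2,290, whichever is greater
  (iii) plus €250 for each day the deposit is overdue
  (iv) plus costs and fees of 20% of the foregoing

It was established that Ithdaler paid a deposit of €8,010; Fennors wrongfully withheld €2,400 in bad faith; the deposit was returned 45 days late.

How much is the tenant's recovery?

Recovery: €22,140

Trebled: 3 × €2,400 = €7,200
Minimum €2,290: €7,200 meets the minimum, no increase.
Late-return penalty: 45 × €250 = €11,250
Damages plus late penalty: €7,200 + €11,250 = €18,450
Costs and fees: 20% of €18,450 = €3,690
Total recovery: €18,450 + €3,690 = €22,140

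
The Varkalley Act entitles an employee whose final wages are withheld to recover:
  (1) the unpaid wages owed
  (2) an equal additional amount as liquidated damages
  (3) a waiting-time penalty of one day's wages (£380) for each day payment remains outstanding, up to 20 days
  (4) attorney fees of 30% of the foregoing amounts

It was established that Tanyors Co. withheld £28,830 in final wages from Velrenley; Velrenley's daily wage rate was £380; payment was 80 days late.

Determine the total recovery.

Liquidated damages (equal amount): £28,830
Penalty days: min(80, 20) = 20
Waiting-time penalty: 20 × £380 = £7,600
Subtotal: £28,830 + £28,830 + £7,600 = £65,260
Attorney fees: 30% of £65,260 = £19,578
Total award: £65,260 + £19,578 = £84,838

Total award: £84,838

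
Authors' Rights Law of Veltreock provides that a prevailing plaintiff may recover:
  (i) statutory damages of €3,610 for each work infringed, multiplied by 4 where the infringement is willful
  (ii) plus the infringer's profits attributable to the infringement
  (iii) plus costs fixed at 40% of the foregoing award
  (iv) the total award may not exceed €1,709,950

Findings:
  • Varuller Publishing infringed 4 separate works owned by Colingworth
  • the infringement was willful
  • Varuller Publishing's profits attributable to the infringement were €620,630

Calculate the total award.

Statutory damages: 4 × €3,610 = €14,440
Multiplied by 4: 4 × €14,440 = €57,760
Combined award: €57,760 + €620,630 = €678,390
Costs: 40% of €678,390 = €271,356
Award plus costs: €678,390 + €271,356 = €949,746
Cap at €1,709,950: €949,746 is within the cap, no reduction.

€949,746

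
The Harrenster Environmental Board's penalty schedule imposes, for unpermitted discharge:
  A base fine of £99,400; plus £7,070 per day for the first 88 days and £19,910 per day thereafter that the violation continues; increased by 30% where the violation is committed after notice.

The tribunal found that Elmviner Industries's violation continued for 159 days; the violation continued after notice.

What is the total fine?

First 88 days: 88 × £7,070 = £622,160
Remaining days: (159 − 88) × £19,910 = £1,413,610
Per-day component: £622,160 + £1,413,610 = £2,035,770
Base plus per-day: £99,400 + £2,035,770 = £2,135,170
Enhancement: 30% of £2,135,170 = £640,551
Enhanced fine: £2,135,170 + £640,551 = £2,775,721

£2,775,721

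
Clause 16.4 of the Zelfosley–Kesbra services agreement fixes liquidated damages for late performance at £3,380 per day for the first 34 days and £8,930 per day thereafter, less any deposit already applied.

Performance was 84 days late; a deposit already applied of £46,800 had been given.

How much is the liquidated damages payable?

First 34 days: 34 × £3,380 = £114,920
Remaining days: (84 − 34) × £8,930 = £446,500
Accrued per-day damages: £114,920 + £446,500 = £561,420
Less deposit already applied: £561,420 − £46,800 = £514,620

£514,620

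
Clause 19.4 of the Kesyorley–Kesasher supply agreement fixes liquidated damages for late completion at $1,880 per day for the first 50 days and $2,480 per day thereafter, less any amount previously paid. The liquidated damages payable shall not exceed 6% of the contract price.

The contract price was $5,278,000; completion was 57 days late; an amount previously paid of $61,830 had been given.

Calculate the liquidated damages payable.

First 50 days: 50 × $1,880 = $94,000
Remaining days: (57 − 50) × $2,480 = $17,360
Accrued per-day damages: $94,000 + $17,360 = $111,360
Less amount previously paid: $111,360 − $61,830 = $49,530
Cap: 6% of $5,278,000 = $316,680
Cap at $316,680: $49,530 is within the cap, no reduction.

$49,530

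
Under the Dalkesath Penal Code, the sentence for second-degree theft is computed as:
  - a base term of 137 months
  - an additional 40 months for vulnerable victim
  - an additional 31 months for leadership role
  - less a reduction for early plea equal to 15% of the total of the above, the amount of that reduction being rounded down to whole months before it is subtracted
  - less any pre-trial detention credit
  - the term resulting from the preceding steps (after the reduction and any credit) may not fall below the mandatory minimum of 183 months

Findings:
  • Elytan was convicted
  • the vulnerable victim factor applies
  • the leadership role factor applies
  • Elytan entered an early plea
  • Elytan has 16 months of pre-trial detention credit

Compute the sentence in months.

183 months

Vulnerable victim enhancement: +40 months
Leadership role enhancement: +31 months
Adjusted term: 137 months + 40 months + 31 months = 208 months
Early plea reduction: 15% of 208 months = 31 months (rounded down)
After reduction: 208 − 31 = 177 months
Less pre-trial detention credit: 177 months − 16 months = 161 months
Minimum 183 months: 161 months is below the minimum → 183 months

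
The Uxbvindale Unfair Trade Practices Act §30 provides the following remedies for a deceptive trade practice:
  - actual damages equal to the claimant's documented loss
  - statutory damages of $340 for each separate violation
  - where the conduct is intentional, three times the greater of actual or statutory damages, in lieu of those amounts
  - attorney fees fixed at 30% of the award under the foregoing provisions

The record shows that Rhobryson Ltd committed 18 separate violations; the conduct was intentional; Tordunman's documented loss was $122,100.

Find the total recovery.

Statutory damages: 18 × $340 = $6,120
Greater of actual damages ($122,100) or statutory damages ($6,120): $122,100
Trebled: 3 × $122,100 = $366,300
Attorney fees: 30% of $366,300 = $109,890
Total recovery: $366,300 + $109,890 = $476,190

$476,190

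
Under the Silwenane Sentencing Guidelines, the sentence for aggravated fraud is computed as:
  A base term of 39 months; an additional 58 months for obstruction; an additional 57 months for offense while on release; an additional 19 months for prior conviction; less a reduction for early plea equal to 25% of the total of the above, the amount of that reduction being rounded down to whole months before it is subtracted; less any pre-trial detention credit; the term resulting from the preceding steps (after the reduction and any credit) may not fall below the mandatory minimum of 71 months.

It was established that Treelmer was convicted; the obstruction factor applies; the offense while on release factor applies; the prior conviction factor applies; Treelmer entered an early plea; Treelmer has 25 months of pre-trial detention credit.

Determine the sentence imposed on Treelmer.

105 months

Obstruction enhancement: +58 months
Offense while on release enhancement: +57 months
Prior conviction enhancement: +19 months
Adjusted term: 39 months + 58 months + 57 months + 19 months = 173 months
Early plea reduction: 25% of 173 months = 43 months (rounded down)
After reduction: 173 − 43 = 130 months
Less pre-trial detention credit: 130 months − 25 months = 105 months
Minimum 71 months: 105 months meets the minimum, no increase.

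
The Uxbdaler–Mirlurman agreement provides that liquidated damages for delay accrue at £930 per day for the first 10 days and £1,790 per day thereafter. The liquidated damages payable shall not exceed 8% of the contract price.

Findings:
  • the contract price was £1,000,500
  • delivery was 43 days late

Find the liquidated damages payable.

First 10 days: 10 × £930 = £9,300
Remaining days: (43 − 10) × £1,790 = £59,070
Accrued per-day damages: £9,300 + £59,070 = £68,370
Cap: 8% of £1,000,500 = £80,040
Cap at £80,040: £68,370 is within the cap, no reduction.

£68,370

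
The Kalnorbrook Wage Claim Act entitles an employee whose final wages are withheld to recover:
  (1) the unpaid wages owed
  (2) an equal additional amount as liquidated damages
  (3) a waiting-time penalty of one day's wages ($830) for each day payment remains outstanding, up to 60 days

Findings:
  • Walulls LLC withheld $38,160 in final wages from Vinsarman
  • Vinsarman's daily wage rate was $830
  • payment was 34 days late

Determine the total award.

Total award: $104,540

Liquidated damages (equal amount): $38,160
Penalty days: min(34, 60) = 34
Waiting-time penalty: 34 × $830 = $28,220
Total award: $38,160 + $38,160 + $28,220 = $104,540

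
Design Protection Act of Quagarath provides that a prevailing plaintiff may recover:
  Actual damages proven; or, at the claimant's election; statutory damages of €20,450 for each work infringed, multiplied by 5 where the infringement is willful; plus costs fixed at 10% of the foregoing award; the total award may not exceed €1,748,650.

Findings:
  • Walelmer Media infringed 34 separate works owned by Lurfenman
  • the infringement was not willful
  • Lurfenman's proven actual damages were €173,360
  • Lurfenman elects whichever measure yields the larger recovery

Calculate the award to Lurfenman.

€764,830

Statutory damages: 34 × €20,450 = €695,300
Infringement not willful: no ×5 enhancement.
Greater of actual damages (€173,360) or statutory damages (€695,300): €695,300
Costs: 10% of €695,300 = €69,530
Award plus costs: €695,300 + €69,530 = €764,830
Cap at €1,748,650: €764,830 is within the cap, no reduction.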